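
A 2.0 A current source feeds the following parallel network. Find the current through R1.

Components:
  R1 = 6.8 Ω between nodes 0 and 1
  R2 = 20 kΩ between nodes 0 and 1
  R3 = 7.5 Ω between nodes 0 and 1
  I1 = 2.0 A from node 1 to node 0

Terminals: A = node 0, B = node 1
All resistors sit directly between nodes 0 and 1, so they are in parallel and share one voltage V; the full source current 2 A splits among them.
1/R_par = 1/6.8 + 1/20000 + 1/7.5 = 0.2804 S  =>  R_par = 3.566 Ω
V = I × R_par = 2 × 3.566 = 7.132 V
I_R1 = V/R1 = 7.132/6.8 = 1.049 A

Final answer: 1.049 A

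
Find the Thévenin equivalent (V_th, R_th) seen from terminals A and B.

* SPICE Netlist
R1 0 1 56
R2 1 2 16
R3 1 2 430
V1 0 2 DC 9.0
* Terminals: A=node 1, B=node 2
Step 1 — V_th is the open-circuit voltage V_A - V_B (nothing connected across the terminals).
Nodal analysis, taking node 2 as the 0 V reference.
Source V1 fixes V_0 = 9 V.
KCL at each unknown node (sum of currents leaving = 0; resistances in Ω):
  Node 1: (V_1 - 9)/56 + (V_1 - 0)/16 + (V_1 - 0)/430 = 0
Collecting terms: 0.08268 × V_1 = 0.1607  =>  V_1 = 1.944 V
V_th = V_1 - V_2 = 1.944 - 0 = 1.944 V
Step 2 — R_th: zero the source — replace V1 by a short circuit (node 2 merges into node 0) — and find the resistance seen between A (node 1) and B (node 0).
Reduce the network between node 1 (A) and node 0 (B) by series/parallel combination:
  Rp1 = R1 ‖ R2 ‖ R3 (parallel, all between nodes 0 and 1) = 1/(1/56 + 1/16 + 1/430) = 12.09 Ω
R_th = 12.09 Ω

Final answer: V_th = 1.944 V, R_th = 12.09 Ω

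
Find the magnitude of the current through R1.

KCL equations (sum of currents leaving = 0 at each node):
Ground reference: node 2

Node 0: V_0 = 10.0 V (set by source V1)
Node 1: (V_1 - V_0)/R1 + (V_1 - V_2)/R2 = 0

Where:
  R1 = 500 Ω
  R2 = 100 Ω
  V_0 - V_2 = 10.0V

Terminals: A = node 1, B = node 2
Nodal analysis, taking node 2 as the 0 V reference.
Source V1 fixes V_0 = 10 V.
KCL at each unknown node (sum of currents leaving = 0; resistances in Ω):
  Node 1: (V_1 - 10)/500 + (V_1 - 0)/100 = 0
Collecting terms: 0.012 × V_1 = 0.02  =>  V_1 = 1.667 V
I_R1 = (V_0 - V_1)/R1 = (10 - 1.667)/500 = 0.01667 A
|I_R1| = 0.01667 A

Final answer: |I_R1| = 0.01667 A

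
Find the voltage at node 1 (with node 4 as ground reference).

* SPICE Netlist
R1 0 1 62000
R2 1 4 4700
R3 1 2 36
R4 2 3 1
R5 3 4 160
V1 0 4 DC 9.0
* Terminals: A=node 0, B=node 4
Nodal analysis, taking node 4 as the 0 V reference.
Source V1 fixes V_0 = 9 V.
KCL at each unknown node (sum of currents leaving = 0; resistances in Ω):
  Node 1: (V_1 - 9)/62000 + (V_1 - 0)/4700 + (V_1 - V_2)/36 = 0
  Node 2: (V_2 - V_1)/36 + (V_2 - V_3)/1 = 0
  Node 3: (V_3 - V_2)/1 + (V_3 - 0)/160 = 0
Collecting terms (coefficients in siemens):
  0.02801·V_1 - 0.02778·V_2 = 0.0001452
  1.028·V_2 - 0.02778·V_1 - 1·V_3 = 0
  1.006·V_3 - 1·V_2 = 0
Solving these 3 simultaneous equations (Gaussian elimination) gives:
  V_1 = 0.02736 V, V_2 = 0.02236 V, V_3 = 0.02222 V
The requested potential is V_1 = 0.02736 V.

Final answer: V_1 = 0.02736 V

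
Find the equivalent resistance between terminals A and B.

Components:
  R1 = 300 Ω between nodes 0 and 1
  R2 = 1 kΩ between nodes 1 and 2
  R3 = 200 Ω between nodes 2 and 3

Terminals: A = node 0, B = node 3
Reduce the network between node 0 (A) and node 3 (B) by series/parallel combination:
  Rs1 = R1 + R2 (series, joined only at node 1) = 300 + 1000 = 1300 Ω
  Rs2 = R3 + Rs1 (series, joined only at node 2) = 200 + 1300 = 1500 Ω
R_eq = 1.5 kΩ

Final answer: 1.5 kΩ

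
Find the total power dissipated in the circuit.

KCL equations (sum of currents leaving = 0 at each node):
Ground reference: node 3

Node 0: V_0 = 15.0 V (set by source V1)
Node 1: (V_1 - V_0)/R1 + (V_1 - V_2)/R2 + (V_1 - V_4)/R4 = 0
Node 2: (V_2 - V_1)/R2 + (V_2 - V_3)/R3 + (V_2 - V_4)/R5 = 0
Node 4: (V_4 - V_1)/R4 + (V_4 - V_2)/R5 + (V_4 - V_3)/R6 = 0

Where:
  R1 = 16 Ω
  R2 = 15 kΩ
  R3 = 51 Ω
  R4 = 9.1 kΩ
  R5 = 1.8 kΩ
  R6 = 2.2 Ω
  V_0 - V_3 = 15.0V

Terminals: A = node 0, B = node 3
Nodal analysis, taking node 3 as the 0 V reference.
Source V1 fixes V_0 = 15 V.
KCL at each unknown node (sum of currents leaving = 0; resistances in Ω):
  Node 1: (V_1 - 15)/16 + (V_1 - V_2)/15000 + (V_1 - V_4)/9100 = 0
  Node 2: (V_2 - V_1)/15000 + (V_2 - 0)/51 + (V_2 - V_4)/1800 = 0
  Node 4: (V_4 - V_1)/9100 + (V_4 - V_2)/1800 + (V_4 - 0)/2.2 = 0
Collecting terms (coefficients in siemens):
  0.06268·V_1 - 0.00006667·V_2 - 0.0001099·V_4 = 0.9375
  0.02023·V_2 - 0.00006667·V_1 - 0.0005556·V_4 = 0
  0.4552·V_4 - 0.0001099·V_1 - 0.0005556·V_2 = 0
Solving these 3 simultaneous equations (Gaussian elimination) gives:
  V_1 = 14.96 V, V_2 = 0.04939 V, V_4 = 0.003671 V
Power in each resistor, P = (ΔV)²/R:
  P_R1 = (15 - 14.96)²/16 = 0.0001113 W
  P_R2 = (14.96 - 0.04939)²/15000 = 0.01482 W
  P_R3 = (0.04939 - 0)²/51 = 0.00004784 W
  P_R4 = (14.96 - 0.003671)²/9100 = 0.02457 W
  P_R5 = (0.04939 - 0.003671)²/1800 = 0.000001161 W
  P_R6 = (0 - 0.003671)²/2.2 = 0.000006126 W
P_total = P_R1 + P_R2 + P_R3 + P_R4 + P_R5 + P_R6 = 0.03956 W

Final answer: 0.03956 W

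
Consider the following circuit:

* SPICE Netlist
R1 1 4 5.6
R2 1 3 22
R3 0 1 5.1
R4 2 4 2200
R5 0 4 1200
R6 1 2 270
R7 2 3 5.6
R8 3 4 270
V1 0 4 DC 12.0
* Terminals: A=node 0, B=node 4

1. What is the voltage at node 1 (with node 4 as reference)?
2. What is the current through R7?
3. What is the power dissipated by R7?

Nodal analysis, taking node 4 as the 0 V reference.
Source V1 fixes V_0 = 12 V.
KCL at each unknown node (sum of currents leaving = 0; resistances in Ω):
  Node 1: (V_1 - 0)/5.6 + (V_1 - V_3)/22 + (V_1 - 12)/5.1 + (V_1 - V_2)/270 = 0
  Node 2: (V_2 - 0)/2200 + (V_2 - V_1)/270 + (V_2 - V_3)/5.6 = 0
  Node 3: (V_3 - V_1)/22 + (V_3 - V_2)/5.6 + (V_3 - 0)/270 = 0
Collecting terms (coefficients in siemens):
  0.4238·V_1 - 0.003704·V_2 - 0.04545·V_3 = 2.353
  0.1827·V_2 - 0.003704·V_1 - 0.1786·V_3 = 0
  0.2277·V_3 - 0.04545·V_1 - 0.1786·V_2 = 0
Solving these 3 simultaneous equations (Gaussian elimination) gives:
  V_1 = 6.217 V, V_2 = 5.728 V, V_3 = 5.732 V
Part 1:
  Read off the nodal solution: V_1 = 6.217 V
Part 2:
  I_R7 = (V_2 - V_3)/R7 = (5.728 - 5.732)/5.6 = -0.0007926 A
  Magnitude: I_R7 = 0.0007926 A
Part 3:
  I_R7 = (V_2 - V_3)/R7 = (5.728 - 5.732)/5.6 = -0.0007926 A
  P_R7 = I_R7² × R7 = (-0.0007926)² × 5.6 = 0.000003518 W

Final answers:
1. V_1 = 6.217 V
2. I_R7 = 0.0007926 A
3. P_R7 = 3.518e-06 W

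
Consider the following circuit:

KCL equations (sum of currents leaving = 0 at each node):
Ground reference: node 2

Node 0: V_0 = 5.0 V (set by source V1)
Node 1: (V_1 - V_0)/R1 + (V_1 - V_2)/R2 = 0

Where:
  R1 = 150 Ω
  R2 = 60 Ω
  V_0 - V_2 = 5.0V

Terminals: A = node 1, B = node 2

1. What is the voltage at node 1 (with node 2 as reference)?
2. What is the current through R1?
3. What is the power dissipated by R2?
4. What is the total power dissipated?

Nodal analysis, taking node 2 as the 0 V reference.
Source V1 fixes V_0 = 5 V.
KCL at each unknown node (sum of currents leaving = 0; resistances in Ω):
  Node 1: (V_1 - 5)/150 + (V_1 - 0)/60 = 0
Collecting terms: 0.02333 × V_1 = 0.03333  =>  V_1 = 1.429 V
Part 1:
  Read off the nodal solution: V_1 = 1.429 V
Part 2:
  I_R1 = (V_0 - V_1)/R1 = (5 - 1.429)/150 = 0.02381 A
  Magnitude: I_R1 = 0.02381 A
Part 3:
  I_R2 = (V_1 - V_2)/R2 = (1.429 - 0)/60 = 0.02381 A
  P_R2 = I_R2² × R2 = (0.02381)² × 60 = 0.03401 W
Part 4:
  Power in each resistor, P = (ΔV)²/R:
    P_R1 = (5 - 1.429)²/150 = 0.08503 W
    P_R2 = (1.429 - 0)²/60 = 0.03401 W
  P_total = P_R1 + P_R2 = 0.119 W

Final answers:
1. V_1 = 1.429 V
2. I_R1 = 0.02381 A
3. P_R2 = 0.03401 W
4. P_total = 0.119 W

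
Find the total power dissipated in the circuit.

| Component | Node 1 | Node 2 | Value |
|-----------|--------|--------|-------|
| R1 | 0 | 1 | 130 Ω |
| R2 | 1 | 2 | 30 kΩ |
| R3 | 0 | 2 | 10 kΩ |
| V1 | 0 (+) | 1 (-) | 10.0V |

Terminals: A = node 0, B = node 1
Nodal analysis, taking node 1 as the 0 V reference.
Source V1 fixes V_0 = 10 V.
KCL at each unknown node (sum of currents leaving = 0; resistances in Ω):
  Node 2: (V_2 - 0)/30000 + (V_2 - 10)/10000 = 0
Collecting terms: 0.0001333 × V_2 = 0.001  =>  V_2 = 7.5 V
Power in each resistor, P = (ΔV)²/R:
  P_R1 = (10 - 0)²/130 = 0.7692 W
  P_R2 = (0 - 7.5)²/30000 = 0.001875 W
  P_R3 = (10 - 7.5)²/10000 = 0.000625 W
P_total = P_R1 + P_R2 + P_R3 = 0.7717 W

Final answer: 0.7717 W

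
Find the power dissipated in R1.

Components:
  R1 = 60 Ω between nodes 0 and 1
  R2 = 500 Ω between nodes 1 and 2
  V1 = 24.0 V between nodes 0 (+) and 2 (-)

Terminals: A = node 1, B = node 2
Nodal analysis, taking node 2 as the 0 V reference.
Source V1 fixes V_0 = 24 V.
KCL at each unknown node (sum of currents leaving = 0; resistances in Ω):
  Node 1: (V_1 - 24)/60 + (V_1 - 0)/500 = 0
Collecting terms: 0.01867 × V_1 = 0.4  =>  V_1 = 21.43 V
I_R1 = (V_0 - V_1)/R1 = (24 - 21.43)/60 = 0.04286 A
P_R1 = I_R1² × R1 = (0.04286)² × 60 = 0.1102 W

Final answer: 0.1102 W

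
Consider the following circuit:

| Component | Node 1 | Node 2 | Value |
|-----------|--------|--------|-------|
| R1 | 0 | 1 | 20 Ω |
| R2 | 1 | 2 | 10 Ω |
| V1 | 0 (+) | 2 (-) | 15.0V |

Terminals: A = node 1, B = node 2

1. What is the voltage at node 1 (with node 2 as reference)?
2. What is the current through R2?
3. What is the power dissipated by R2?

Nodal analysis, taking node 2 as the 0 V reference.
Source V1 fixes V_0 = 15 V.
KCL at each unknown node (sum of currents leaving = 0; resistances in Ω):
  Node 1: (V_1 - 15)/20 + (V_1 - 0)/10 = 0
Collecting terms: 0.15 × V_1 = 0.75  =>  V_1 = 5 V
Part 1:
  Read off the nodal solution: V_1 = 5 V
Part 2:
  I_R2 = (V_1 - V_2)/R2 = (5 - 0)/10 = 0.5 A
  Magnitude: I_R2 = 0.5 A
Part 3:
  I_R2 = (V_1 - V_2)/R2 = (5 - 0)/10 = 0.5 A
  P_R2 = I_R2² × R2 = (0.5)² × 10 = 2.5 W

Final answers:
1. V_1 = 5 V
2. I_R2 = 0.5 A
3. P_R2 = 2.5 W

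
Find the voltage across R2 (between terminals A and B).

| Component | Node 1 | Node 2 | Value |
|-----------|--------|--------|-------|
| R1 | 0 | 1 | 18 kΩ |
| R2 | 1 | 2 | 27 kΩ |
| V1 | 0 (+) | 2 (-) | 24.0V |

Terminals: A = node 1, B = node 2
R1 and R2 are in series across V1 (node 0 → node 1 → node 2), and the output A–B is taken across R2, so this is a voltage divider.
Series current: I = V1/(R1 + R2) = 24/(18000 + 27000) = 24/45000 = 0.0005333 A
V_R2 = I × R2 = V1 × R2/(R1 + R2) = 24 × 27000/45000 = 14.4 V

Final answer: 14.4 V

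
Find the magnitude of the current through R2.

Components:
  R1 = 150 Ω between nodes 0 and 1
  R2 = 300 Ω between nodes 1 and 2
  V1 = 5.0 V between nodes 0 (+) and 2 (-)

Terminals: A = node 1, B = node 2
Nodal analysis, taking node 2 as the 0 V reference.
Source V1 fixes V_0 = 5 V.
KCL at each unknown node (sum of currents leaving = 0; resistances in Ω):
  Node 1: (V_1 - 5)/150 + (V_1 - 0)/300 = 0
Collecting terms: 0.01 × V_1 = 0.03333  =>  V_1 = 3.333 V
I_R2 = (V_1 - V_2)/R2 = (3.333 - 0)/300 = 0.01111 A
|I_R2| = 0.01111 A

Final answer: |I_R2| = 0.01111 A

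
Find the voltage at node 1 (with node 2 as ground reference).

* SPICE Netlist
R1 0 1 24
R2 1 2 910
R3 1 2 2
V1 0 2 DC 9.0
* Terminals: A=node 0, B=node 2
Nodal analysis, taking node 2 as the 0 V reference.
Source V1 fixes V_0 = 9 V.
KCL at each unknown node (sum of currents leaving = 0; resistances in Ω):
  Node 1: (V_1 - 9)/24 + (V_1 - 0)/910 + (V_1 - 0)/2 = 0
Collecting terms: 0.5428 × V_1 = 0.375  =>  V_1 = 0.6909 V
The requested potential is V_1 = 0.6909 V.

Final answer: V_1 = 0.6909 V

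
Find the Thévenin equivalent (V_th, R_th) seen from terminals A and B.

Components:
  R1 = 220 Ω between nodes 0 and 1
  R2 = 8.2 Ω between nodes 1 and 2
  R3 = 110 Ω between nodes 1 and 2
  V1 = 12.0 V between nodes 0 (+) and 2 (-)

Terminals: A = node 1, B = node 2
Step 1 — V_th is the open-circuit voltage V_A - V_B (nothing connected across the terminals).
Nodal analysis, taking node 2 as the 0 V reference.
Source V1 fixes V_0 = 12 V.
KCL at each unknown node (sum of currents leaving = 0; resistances in Ω):
  Node 1: (V_1 - 12)/220 + (V_1 - 0)/8.2 + (V_1 - 0)/110 = 0
Collecting terms: 0.1356 × V_1 = 0.05455  =>  V_1 = 0.4023 V
V_th = V_1 - V_2 = 0.4023 - 0 = 0.4023 V
Step 2 — R_th: zero the source — replace V1 by a short circuit (node 2 merges into node 0) — and find the resistance seen between A (node 1) and B (node 0).
Reduce the network between node 1 (A) and node 0 (B) by series/parallel combination:
  Rp1 = R1 ‖ R2 ‖ R3 (parallel, all between nodes 0 and 1) = 1/(1/220 + 1/8.2 + 1/110) = 7.375 Ω
R_th = 7.375 Ω

Final answer: V_th = 0.4023 V, R_th = 7.375 Ω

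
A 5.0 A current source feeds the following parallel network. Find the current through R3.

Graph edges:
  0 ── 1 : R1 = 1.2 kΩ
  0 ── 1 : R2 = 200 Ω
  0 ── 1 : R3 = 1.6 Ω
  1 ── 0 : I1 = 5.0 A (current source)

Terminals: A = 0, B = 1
All resistors sit directly between nodes 0 and 1, so they are in parallel and share one voltage V; the full source current 5 A splits among them.
1/R_par = 1/1200 + 1/200 + 1/1.6 = 0.6308 S  =>  R_par = 1.585 Ω
V = I × R_par = 5 × 1.585 = 7.926 V
I_R3 = V/R3 = 7.926/1.6 = 4.954 A

Final answer: 4.954 A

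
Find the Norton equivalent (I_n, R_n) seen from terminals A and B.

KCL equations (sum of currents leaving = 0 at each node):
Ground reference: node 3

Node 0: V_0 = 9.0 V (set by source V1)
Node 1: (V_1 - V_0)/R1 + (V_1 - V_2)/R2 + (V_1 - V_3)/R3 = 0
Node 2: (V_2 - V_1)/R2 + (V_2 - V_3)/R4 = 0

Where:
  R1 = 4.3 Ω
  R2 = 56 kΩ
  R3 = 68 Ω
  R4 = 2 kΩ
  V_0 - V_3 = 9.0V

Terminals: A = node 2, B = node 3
Find the Thévenin equivalent first; then I_n = V_th/R_th and R_n = R_th.
Step 1 — V_th is the open-circuit voltage V_A - V_B (nothing connected across the terminals).
Nodal analysis, taking node 3 as the 0 V reference.
Source V1 fixes V_0 = 9 V.
KCL at each unknown node (sum of currents leaving = 0; resistances in Ω):
  Node 1: (V_1 - 9)/4.3 + (V_1 - V_2)/56000 + (V_1 - 0)/68 = 0
  Node 2: (V_2 - V_1)/56000 + (V_2 - 0)/2000 = 0
Collecting terms (coefficients in siemens):
  0.2473·V_1 - 0.00001786·V_2 = 2.093
  0.0005179·V_2 - 0.00001786·V_1 = 0
Determinant D = (0.2473)(0.0005179) - (-0.00001786)(-0.00001786) = 0.0001281
V_1 = [(2.093)(0.0005179) - (-0.00001786)(0)]/D = 8.464 V
V_2 = [(0.2473)(0) - (2.093)(-0.00001786)]/D = 0.2919 V
V_th = V_2 - V_3 = 0.2919 - 0 = 0.2919 V
Step 2 — R_th: zero the source — replace V1 by a short circuit (node 3 merges into node 0) — and find the resistance seen between A (node 2) and B (node 0).
Reduce the network between node 2 (A) and node 0 (B) by series/parallel combination:
  Rp1 = R1 ‖ R3 (parallel, both between nodes 0 and 1) = 1/(1/4.3 + 1/68) = 4.044 Ω
  Rs1 = R2 + Rp1 (series, joined only at node 1) = 56000 + 4.044 = 56000 Ω
  Rp2 = R4 ‖ Rs1 (parallel, both between nodes 0 and 2) = 1/(1/2000 + 1/56000) = 1931 Ω
R_th = 1.931 kΩ
I_n = V_th/R_th = 0.2919/1931 = 0.0001511 A, and R_n = R_th = 1.931 kΩ

Final answer: I_n = 0.0001511 A, R_n = 1.931 kΩ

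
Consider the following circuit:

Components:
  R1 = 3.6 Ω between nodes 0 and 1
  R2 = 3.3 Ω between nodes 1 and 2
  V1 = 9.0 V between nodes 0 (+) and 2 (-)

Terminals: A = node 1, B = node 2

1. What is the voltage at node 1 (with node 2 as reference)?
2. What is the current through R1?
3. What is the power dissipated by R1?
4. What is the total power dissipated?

Nodal analysis, taking node 2 as the 0 V reference.
Source V1 fixes V_0 = 9 V.
KCL at each unknown node (sum of currents leaving = 0; resistances in Ω):
  Node 1: (V_1 - 9)/3.6 + (V_1 - 0)/3.3 = 0
Collecting terms: 0.5808 × V_1 = 2.5  =>  V_1 = 4.304 V
Part 1:
  Read off the nodal solution: V_1 = 4.304 V
Part 2:
  I_R1 = (V_0 - V_1)/R1 = (9 - 4.304)/3.6 = 1.304 A
  Magnitude: I_R1 = 1.304 A
Part 3:
  I_R1 = (V_0 - V_1)/R1 = (9 - 4.304)/3.6 = 1.304 A
  P_R1 = I_R1² × R1 = (1.304)² × 3.6 = 6.125 W
Part 4:
  Power in each resistor, P = (ΔV)²/R:
    P_R1 = (9 - 4.304)²/3.6 = 6.125 W
    P_R2 = (4.304 - 0)²/3.3 = 5.614 W
  P_total = P_R1 + P_R2 = 11.74 W

Final answers:
1. V_1 = 4.304 V
2. I_R1 = 1.304 A
3. P_R1 = 6.125 W
4. P_total = 11.74 W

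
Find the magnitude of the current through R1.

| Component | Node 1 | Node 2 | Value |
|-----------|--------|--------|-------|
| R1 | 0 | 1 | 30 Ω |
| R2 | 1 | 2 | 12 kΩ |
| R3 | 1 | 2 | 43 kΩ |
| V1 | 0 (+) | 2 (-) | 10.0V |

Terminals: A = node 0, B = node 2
Nodal analysis, taking node 2 as the 0 V reference.
Source V1 fixes V_0 = 10 V.
KCL at each unknown node (sum of currents leaving = 0; resistances in Ω):
  Node 1: (V_1 - 10)/30 + (V_1 - 0)/12000 + (V_1 - 0)/43000 = 0
Collecting terms: 0.03344 × V_1 = 0.3333  =>  V_1 = 9.968 V
I_R1 = (V_0 - V_1)/R1 = (10 - 9.968)/30 = 0.001062 A
|I_R1| = 0.001062 A

Final answer: |I_R1| = 0.001062 A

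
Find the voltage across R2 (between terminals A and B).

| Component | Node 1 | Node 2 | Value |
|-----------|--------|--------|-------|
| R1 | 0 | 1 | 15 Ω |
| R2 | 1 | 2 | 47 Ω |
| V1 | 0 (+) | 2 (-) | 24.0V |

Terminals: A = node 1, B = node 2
R1 and R2 are in series across V1 (node 0 → node 1 → node 2), and the output A–B is taken across R2, so this is a voltage divider.
Series current: I = V1/(R1 + R2) = 24/(15 + 47) = 24/62 = 0.3871 A
V_R2 = I × R2 = V1 × R2/(R1 + R2) = 24 × 47/62 = 18.19 V

Final answer: 18.19 V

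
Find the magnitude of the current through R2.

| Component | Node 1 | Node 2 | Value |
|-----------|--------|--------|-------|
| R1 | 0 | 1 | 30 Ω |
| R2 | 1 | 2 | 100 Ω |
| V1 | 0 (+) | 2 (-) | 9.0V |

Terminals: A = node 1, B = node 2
Nodal analysis, taking node 2 as the 0 V reference.
Source V1 fixes V_0 = 9 V.
KCL at each unknown node (sum of currents leaving = 0; resistances in Ω):
  Node 1: (V_1 - 9)/30 + (V_1 - 0)/100 = 0
Collecting terms: 0.04333 × V_1 = 0.3  =>  V_1 = 6.923 V
I_R2 = (V_1 - V_2)/R2 = (6.923 - 0)/100 = 0.06923 A
|I_R2| = 0.06923 A

Final answer: |I_R2| = 0.06923 A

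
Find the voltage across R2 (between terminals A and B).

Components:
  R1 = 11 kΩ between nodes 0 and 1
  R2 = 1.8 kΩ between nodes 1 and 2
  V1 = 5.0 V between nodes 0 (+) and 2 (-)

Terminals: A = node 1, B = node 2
R1 and R2 are in series across V1 (node 0 → node 1 → node 2), and the output A–B is taken across R2, so this is a voltage divider.
Series current: I = V1/(R1 + R2) = 5/(11000 + 1800) = 5/12800 = 0.0003906 A
V_R2 = I × R2 = V1 × R2/(R1 + R2) = 5 × 1800/12800 = 0.7031 V

Final answer: 0.7031 V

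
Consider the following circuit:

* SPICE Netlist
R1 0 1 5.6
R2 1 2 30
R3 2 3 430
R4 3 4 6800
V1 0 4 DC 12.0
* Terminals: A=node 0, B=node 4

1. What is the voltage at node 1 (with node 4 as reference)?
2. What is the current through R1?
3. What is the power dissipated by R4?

Nodal analysis, taking node 4 as the 0 V reference.
Source V1 fixes V_0 = 12 V.
KCL at each unknown node (sum of currents leaving = 0; resistances in Ω):
  Node 1: (V_1 - 12)/5.6 + (V_1 - V_2)/30 = 0
  Node 2: (V_2 - V_1)/30 + (V_2 - V_3)/430 = 0
  Node 3: (V_3 - V_2)/430 + (V_3 - 0)/6800 = 0
Collecting terms (coefficients in siemens):
  0.2119·V_1 - 0.03333·V_2 = 2.143
  0.03566·V_2 - 0.03333·V_1 - 0.002326·V_3 = 0
  0.002473·V_3 - 0.002326·V_2 = 0
Solving these 3 simultaneous equations (Gaussian elimination) gives:
  V_1 = 11.99 V, V_2 = 11.94 V, V_3 = 11.23 V
Part 1:
  Read off the nodal solution: V_1 = 11.99 V
Part 2:
  I_R1 = (V_0 - V_1)/R1 = (12 - 11.99)/5.6 = 0.001652 A
  Magnitude: I_R1 = 0.001652 A
Part 3:
  I_R4 = (V_3 - V_4)/R4 = (11.23 - 0)/6800 = 0.001652 A
  P_R4 = I_R4² × R4 = (0.001652)² × 6800 = 0.01855 W

Final answers:
1. V_1 = 11.99 V
2. I_R1 = 0.001652 A
3. P_R4 = 0.01855 W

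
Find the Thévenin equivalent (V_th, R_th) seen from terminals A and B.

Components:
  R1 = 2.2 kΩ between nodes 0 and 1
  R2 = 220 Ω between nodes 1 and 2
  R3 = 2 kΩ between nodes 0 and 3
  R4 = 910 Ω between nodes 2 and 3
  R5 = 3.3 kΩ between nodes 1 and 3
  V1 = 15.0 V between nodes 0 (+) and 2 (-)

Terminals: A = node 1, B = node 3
Step 1 — V_th is the open-circuit voltage V_A - V_B (nothing connected across the terminals).
Nodal analysis, taking node 2 as the 0 V reference.
Source V1 fixes V_0 = 15 V.
KCL at each unknown node (sum of currents leaving = 0; resistances in Ω):
  Node 1: (V_1 - 15)/2200 + (V_1 - 0)/220 + (V_1 - V_3)/3300 = 0
  Node 3: (V_3 - 15)/2000 + (V_3 - 0)/910 + (V_3 - V_1)/3300 = 0
Collecting terms (coefficients in siemens):
  0.005303·V_1 - 0.000303·V_3 = 0.006818
  0.001902·V_3 - 0.000303·V_1 = 0.0075
Determinant D = (0.005303)(0.001902) - (-0.000303)(-0.000303) = 0.000009994
V_1 = [(0.006818)(0.001902) - (-0.000303)(0.0075)]/D = 1.525 V
V_3 = [(0.005303)(0.0075) - (0.006818)(-0.000303)]/D = 4.186 V
V_th = V_1 - V_3 = 1.525 - 4.186 = -2.661 V
Step 2 — R_th: zero the source — replace V1 by a short circuit (node 2 merges into node 0) — and find the resistance seen between A (node 1) and B (node 3).
Reduce the network between node 1 (A) and node 3 (B) by series/parallel combination:
  Rp1 = R1 ‖ R2 (parallel, both between nodes 0 and 1) = 1/(1/2200 + 1/220) = 200 Ω
  Rp2 = R3 ‖ R4 (parallel, both between nodes 0 and 3) = 1/(1/2000 + 1/910) = 625.4 Ω
  Rs1 = Rp1 + Rp2 (series, joined only at node 0) = 200 + 625.4 = 825.4 Ω
  Rp3 = R5 ‖ Rs1 (parallel, both between nodes 1 and 3) = 1/(1/3300 + 1/825.4) = 660.3 Ω
R_th = 660.3 Ω

Final answer: V_th = -2.661 V, R_th = 660.3 Ω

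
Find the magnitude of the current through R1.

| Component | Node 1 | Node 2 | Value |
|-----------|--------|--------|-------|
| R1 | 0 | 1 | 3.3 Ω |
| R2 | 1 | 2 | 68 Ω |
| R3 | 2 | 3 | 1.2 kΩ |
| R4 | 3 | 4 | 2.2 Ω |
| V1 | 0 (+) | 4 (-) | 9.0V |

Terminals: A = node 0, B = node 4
Nodal analysis, taking node 4 as the 0 V reference.
Source V1 fixes V_0 = 9 V.
KCL at each unknown node (sum of currents leaving = 0; resistances in Ω):
  Node 1: (V_1 - 9)/3.3 + (V_1 - V_2)/68 = 0
  Node 2: (V_2 - V_1)/68 + (V_2 - V_3)/1200 = 0
  Node 3: (V_3 - V_2)/1200 + (V_3 - 0)/2.2 = 0
Collecting terms (coefficients in siemens):
  0.3177·V_1 - 0.01471·V_2 = 2.727
  0.01554·V_2 - 0.01471·V_1 - 0.0008333·V_3 = 0
  0.4554·V_3 - 0.0008333·V_2 = 0
Solving these 3 simultaneous equations (Gaussian elimination) gives:
  V_1 = 8.977 V, V_2 = 8.496 V, V_3 = 0.01555 V
I_R1 = (V_0 - V_1)/R1 = (9 - 8.977)/3.3 = 0.007067 A
|I_R1| = 0.007067 A

Final answer: |I_R1| = 0.007067 A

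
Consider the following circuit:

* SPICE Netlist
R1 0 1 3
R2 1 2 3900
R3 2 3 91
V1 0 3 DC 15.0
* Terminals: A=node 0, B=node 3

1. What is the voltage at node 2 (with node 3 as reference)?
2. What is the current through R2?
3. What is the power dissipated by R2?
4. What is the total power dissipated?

Nodal analysis, taking node 3 as the 0 V reference.
Source V1 fixes V_0 = 15 V.
KCL at each unknown node (sum of currents leaving = 0; resistances in Ω):
  Node 1: (V_1 - 15)/3 + (V_1 - V_2)/3900 = 0
  Node 2: (V_2 - V_1)/3900 + (V_2 - 0)/91 = 0
Collecting terms (coefficients in siemens):
  0.3336·V_1 - 0.0002564·V_2 = 5
  0.01125·V_2 - 0.0002564·V_1 = 0
Determinant D = (0.3336)(0.01125) - (-0.0002564)(-0.0002564) = 0.003751
V_1 = [(5)(0.01125) - (-0.0002564)(0)]/D = 14.99 V
V_2 = [(0.3336)(0) - (5)(-0.0002564)]/D = 0.3418 V
Part 1:
  Read off the nodal solution: V_2 = 0.3418 V
Part 2:
  I_R2 = (V_1 - V_2)/R2 = (14.99 - 0.3418)/3900 = 0.003756 A
  Magnitude: I_R2 = 0.003756 A
Part 3:
  I_R2 = (V_1 - V_2)/R2 = (14.99 - 0.3418)/3900 = 0.003756 A
  P_R2 = I_R2² × R2 = (0.003756)² × 3900 = 0.05501 W
Part 4:
  Power in each resistor, P = (ΔV)²/R:
    P_R1 = (15 - 14.99)²/3 = 0.00004231 W
    P_R2 = (14.99 - 0.3418)²/3900 = 0.05501 W
    P_R3 = (0.3418 - 0)²/91 = 0.001284 W
  P_total = P_R1 + P_R2 + P_R3 = 0.05633 W

Final answers:
1. V_2 = 0.3418 V
2. I_R2 = 0.003756 A
3. P_R2 = 0.05501 W
4. P_total = 0.05633 W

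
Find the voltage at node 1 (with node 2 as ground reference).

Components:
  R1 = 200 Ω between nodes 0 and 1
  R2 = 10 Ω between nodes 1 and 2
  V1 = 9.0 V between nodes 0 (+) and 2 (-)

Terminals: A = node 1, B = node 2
Nodal analysis, taking node 2 as the 0 V reference.
Source V1 fixes V_0 = 9 V.
KCL at each unknown node (sum of currents leaving = 0; resistances in Ω):
  Node 1: (V_1 - 9)/200 + (V_1 - 0)/10 = 0
Collecting terms: 0.105 × V_1 = 0.045  =>  V_1 = 0.4286 V
The requested potential is V_1 = 0.4286 V.

Final answer: V_1 = 0.4286 V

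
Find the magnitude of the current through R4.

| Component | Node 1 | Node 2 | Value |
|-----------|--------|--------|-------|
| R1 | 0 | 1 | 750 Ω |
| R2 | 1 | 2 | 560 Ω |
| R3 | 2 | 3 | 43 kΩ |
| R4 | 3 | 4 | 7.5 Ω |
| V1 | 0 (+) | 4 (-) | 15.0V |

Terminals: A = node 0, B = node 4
Nodal analysis, taking node 4 as the 0 V reference.
Source V1 fixes V_0 = 15 V.
KCL at each unknown node (sum of currents leaving = 0; resistances in Ω):
  Node 1: (V_1 - 15)/750 + (V_1 - V_2)/560 = 0
  Node 2: (V_2 - V_1)/560 + (V_2 - V_3)/43000 = 0
  Node 3: (V_3 - V_2)/43000 + (V_3 - 0)/7.5 = 0
Collecting terms (coefficients in siemens):
  0.003119·V_1 - 0.001786·V_2 = 0.02
  0.001809·V_2 - 0.001786·V_1 - 0.00002326·V_3 = 0
  0.1334·V_3 - 0.00002326·V_2 = 0
Solving these 3 simultaneous equations (Gaussian elimination) gives:
  V_1 = 14.75 V, V_2 = 14.56 V, V_3 = 0.002539 V
I_R4 = (V_3 - V_4)/R4 = (0.002539 - 0)/7.5 = 0.0003385 A
|I_R4| = 0.0003385 A

Final answer: |I_R4| = 0.0003385 A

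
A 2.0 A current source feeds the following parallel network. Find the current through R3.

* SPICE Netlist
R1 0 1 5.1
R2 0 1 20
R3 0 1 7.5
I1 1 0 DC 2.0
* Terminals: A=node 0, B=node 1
All resistors sit directly between nodes 0 and 1, so they are in parallel and share one voltage V; the full source current 2 A splits among them.
1/R_par = 1/5.1 + 1/20 + 1/7.5 = 0.3794 S  =>  R_par = 2.636 Ω
V = I × R_par = 2 × 2.636 = 5.271 V
I_R3 = V/R3 = 5.271/7.5 = 0.7028 A

Final answer: 0.7028 A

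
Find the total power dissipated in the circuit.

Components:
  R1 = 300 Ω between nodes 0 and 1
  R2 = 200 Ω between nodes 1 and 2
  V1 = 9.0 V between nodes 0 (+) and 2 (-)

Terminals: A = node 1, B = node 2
Nodal analysis, taking node 2 as the 0 V reference.
Source V1 fixes V_0 = 9 V.
KCL at each unknown node (sum of currents leaving = 0; resistances in Ω):
  Node 1: (V_1 - 9)/300 + (V_1 - 0)/200 = 0
Collecting terms: 0.008333 × V_1 = 0.03  =>  V_1 = 3.6 V
Power in each resistor, P = (ΔV)²/R:
  P_R1 = (9 - 3.6)²/300 = 0.0972 W
  P_R2 = (3.6 - 0)²/200 = 0.0648 W
P_total = P_R1 + P_R2 = 0.162 W

Final answer: 0.162 W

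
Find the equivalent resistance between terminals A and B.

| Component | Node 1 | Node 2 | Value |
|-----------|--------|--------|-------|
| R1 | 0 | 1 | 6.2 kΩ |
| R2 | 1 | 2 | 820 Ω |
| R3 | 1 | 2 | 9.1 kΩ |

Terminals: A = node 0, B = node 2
Reduce the network between node 0 (A) and node 2 (B) by series/parallel combination:
  Rp1 = R2 ‖ R3 (parallel, both between nodes 1 and 2) = 1/(1/820 + 1/9100) = 752.2 Ω
  Rs1 = R1 + Rp1 (series, joined only at node 1) = 6200 + 752.2 = 6952 Ω
R_eq = 6.952 kΩ

Final answer: 6.952 kΩ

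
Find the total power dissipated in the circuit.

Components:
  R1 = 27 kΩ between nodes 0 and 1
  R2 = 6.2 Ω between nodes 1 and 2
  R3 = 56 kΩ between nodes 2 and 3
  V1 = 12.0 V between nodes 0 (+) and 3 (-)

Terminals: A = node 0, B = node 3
Nodal analysis, taking node 3 as the 0 V reference.
Source V1 fixes V_0 = 12 V.
KCL at each unknown node (sum of currents leaving = 0; resistances in Ω):
  Node 1: (V_1 - 12)/27000 + (V_1 - V_2)/6.2 = 0
  Node 2: (V_2 - V_1)/6.2 + (V_2 - 0)/56000 = 0
Collecting terms (coefficients in siemens):
  0.1613·V_1 - 0.1613·V_2 = 0.0004444
  0.1613·V_2 - 0.1613·V_1 = 0
Determinant D = (0.1613)(0.1613) - (-0.1613)(-0.1613) = 0.000008855
V_1 = [(0.0004444)(0.1613) - (-0.1613)(0)]/D = 8.097 V
V_2 = [(0.1613)(0) - (0.0004444)(-0.1613)]/D = 8.096 V
Power in each resistor, P = (ΔV)²/R:
  P_R1 = (12 - 8.097)²/27000 = 0.0005643 W
  P_R2 = (8.097 - 8.096)²/6.2 = 0.0000001296 W
  P_R3 = (8.096 - 0)²/56000 = 0.00117 W
P_total = P_R1 + P_R2 + P_R3 = 0.001735 W

Final answer: 0.001735 W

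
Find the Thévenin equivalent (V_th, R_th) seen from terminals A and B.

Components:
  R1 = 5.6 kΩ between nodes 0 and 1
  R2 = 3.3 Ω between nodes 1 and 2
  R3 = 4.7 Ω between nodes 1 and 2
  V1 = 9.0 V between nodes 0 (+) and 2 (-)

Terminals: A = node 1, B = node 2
Step 1 — V_th is the open-circuit voltage V_A - V_B (nothing connected across the terminals).
Nodal analysis, taking node 2 as the 0 V reference.
Source V1 fixes V_0 = 9 V.
KCL at each unknown node (sum of currents leaving = 0; resistances in Ω):
  Node 1: (V_1 - 9)/5600 + (V_1 - 0)/3.3 + (V_1 - 0)/4.7 = 0
Collecting terms: 0.516 × V_1 = 0.001607  =>  V_1 = 0.003115 V
V_th = V_1 - V_2 = 0.003115 - 0 = 0.003115 V
Step 2 — R_th: zero the source — replace V1 by a short circuit (node 2 merges into node 0) — and find the resistance seen between A (node 1) and B (node 0).
Reduce the network between node 1 (A) and node 0 (B) by series/parallel combination:
  Rp1 = R1 ‖ R2 ‖ R3 (parallel, all between nodes 0 and 1) = 1/(1/5600 + 1/3.3 + 1/4.7) = 1.938 Ω
R_th = 1.938 Ω

Final answer: V_th = 0.003115 V, R_th = 1.938 Ω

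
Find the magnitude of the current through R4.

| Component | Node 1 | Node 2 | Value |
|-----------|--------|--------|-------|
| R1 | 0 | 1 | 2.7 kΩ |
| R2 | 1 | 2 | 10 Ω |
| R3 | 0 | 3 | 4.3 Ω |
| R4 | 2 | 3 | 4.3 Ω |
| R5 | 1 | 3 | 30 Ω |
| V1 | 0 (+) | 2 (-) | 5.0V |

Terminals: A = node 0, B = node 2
Nodal analysis, taking node 2 as the 0 V reference.
Source V1 fixes V_0 = 5 V.
KCL at each unknown node (sum of currents leaving = 0; resistances in Ω):
  Node 1: (V_1 - 5)/2700 + (V_1 - 0)/10 + (V_1 - V_3)/30 = 0
  Node 3: (V_3 - 5)/4.3 + (V_3 - 0)/4.3 + (V_3 - V_1)/30 = 0
Collecting terms (coefficients in siemens):
  0.1337·V_1 - 0.03333·V_3 = 0.001852
  0.4984·V_3 - 0.03333·V_1 = 1.163
Determinant D = (0.1337)(0.4984) - (-0.03333)(-0.03333) = 0.06553
V_1 = [(0.001852)(0.4984) - (-0.03333)(1.163)]/D = 0.6055 V
V_3 = [(0.1337)(1.163) - (0.001852)(-0.03333)]/D = 2.373 V
I_R4 = (V_2 - V_3)/R4 = (0 - 2.373)/4.3 = -0.5519 A
|I_R4| = 0.5519 A

Final answer: |I_R4| = 0.5519 A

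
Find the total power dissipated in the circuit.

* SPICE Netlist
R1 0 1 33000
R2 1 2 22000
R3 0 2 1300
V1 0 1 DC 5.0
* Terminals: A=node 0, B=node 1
Nodal analysis, taking node 1 as the 0 V reference.
Source V1 fixes V_0 = 5 V.
KCL at each unknown node (sum of currents leaving = 0; resistances in Ω):
  Node 2: (V_2 - 0)/22000 + (V_2 - 5)/1300 = 0
Collecting terms: 0.0008147 × V_2 = 0.003846  =>  V_2 = 4.721 V
Power in each resistor, P = (ΔV)²/R:
  P_R1 = (5 - 0)²/33000 = 0.0007576 W
  P_R2 = (0 - 4.721)²/22000 = 0.001013 W
  P_R3 = (5 - 4.721)²/1300 = 0.00005986 W
P_total = P_R1 + P_R2 + P_R3 = 0.001831 W

Final answer: 0.001831 W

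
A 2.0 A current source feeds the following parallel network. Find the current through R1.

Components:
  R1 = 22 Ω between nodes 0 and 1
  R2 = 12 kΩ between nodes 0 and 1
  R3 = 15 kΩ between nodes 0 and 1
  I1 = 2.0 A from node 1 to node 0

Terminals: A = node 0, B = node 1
All resistors sit directly between nodes 0 and 1, so they are in parallel and share one voltage V; the full source current 2 A splits among them.
1/R_par = 1/22 + 1/12000 + 1/15000 = 0.0456 S  =>  R_par = 21.93 Ω
V = I × R_par = 2 × 21.93 = 43.86 V
I_R1 = V/R1 = 43.86/22 = 1.993 A

Final answer: 1.993 A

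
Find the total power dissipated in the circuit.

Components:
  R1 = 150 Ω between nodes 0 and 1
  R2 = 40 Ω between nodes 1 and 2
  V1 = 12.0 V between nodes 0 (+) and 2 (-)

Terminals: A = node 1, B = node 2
Nodal analysis, taking node 2 as the 0 V reference.
Source V1 fixes V_0 = 12 V.
KCL at each unknown node (sum of currents leaving = 0; resistances in Ω):
  Node 1: (V_1 - 12)/150 + (V_1 - 0)/40 = 0
Collecting terms: 0.03167 × V_1 = 0.08  =>  V_1 = 2.526 V
Power in each resistor, P = (ΔV)²/R:
  P_R1 = (12 - 2.526)²/150 = 0.5983 W
  P_R2 = (2.526 - 0)²/40 = 0.1596 W
P_total = P_R1 + P_R2 = 0.7579 W

Final answer: 0.7579 W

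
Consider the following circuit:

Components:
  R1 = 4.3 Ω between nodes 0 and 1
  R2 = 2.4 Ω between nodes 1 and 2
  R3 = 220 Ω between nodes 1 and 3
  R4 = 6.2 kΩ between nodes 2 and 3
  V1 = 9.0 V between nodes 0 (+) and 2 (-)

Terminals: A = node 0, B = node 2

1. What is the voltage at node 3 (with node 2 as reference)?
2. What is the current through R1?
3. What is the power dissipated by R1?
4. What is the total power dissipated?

Nodal analysis, taking node 2 as the 0 V reference.
Source V1 fixes V_0 = 9 V.
KCL at each unknown node (sum of currents leaving = 0; resistances in Ω):
  Node 1: (V_1 - 9)/4.3 + (V_1 - 0)/2.4 + (V_1 - V_3)/220 = 0
  Node 3: (V_3 - V_1)/220 + (V_3 - 0)/6200 = 0
Collecting terms (coefficients in siemens):
  0.6538·V_1 - 0.004545·V_3 = 2.093
  0.004707·V_3 - 0.004545·V_1 = 0
Determinant D = (0.6538)(0.004707) - (-0.004545)(-0.004545) = 0.003056
V_1 = [(2.093)(0.004707) - (-0.004545)(0)]/D = 3.223 V
V_3 = [(0.6538)(0) - (2.093)(-0.004545)]/D = 3.113 V
Part 1:
  Read off the nodal solution: V_3 = 3.113 V
Part 2:
  I_R1 = (V_0 - V_1)/R1 = (9 - 3.223)/4.3 = 1.343 A
  Magnitude: I_R1 = 1.343 A
Part 3:
  I_R1 = (V_0 - V_1)/R1 = (9 - 3.223)/4.3 = 1.343 A
  P_R1 = I_R1² × R1 = (1.343)² × 4.3 = 7.761 W
Part 4:
  Power in each resistor, P = (ΔV)²/R:
    P_R1 = (9 - 3.223)²/4.3 = 7.761 W
    P_R2 = (3.223 - 0)²/2.4 = 4.329 W
    P_R3 = (3.223 - 3.113)²/220 = 0.00005545 W
    P_R4 = (0 - 3.113)²/6200 = 0.001563 W
  P_total = P_R1 + P_R2 + P_R3 + P_R4 = 12.09 W

Final answers:
1. V_3 = 3.113 V
2. I_R1 = 1.343 A
3. P_R1 = 7.761 W
4. P_total = 12.09 W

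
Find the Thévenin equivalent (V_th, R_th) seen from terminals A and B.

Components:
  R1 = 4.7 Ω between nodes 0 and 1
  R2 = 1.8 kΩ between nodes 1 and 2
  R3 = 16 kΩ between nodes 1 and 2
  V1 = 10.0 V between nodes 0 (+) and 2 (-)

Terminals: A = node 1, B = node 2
Step 1 — V_th is the open-circuit voltage V_A - V_B (nothing connected across the terminals).
Nodal analysis, taking node 2 as the 0 V reference.
Source V1 fixes V_0 = 10 V.
KCL at each unknown node (sum of currents leaving = 0; resistances in Ω):
  Node 1: (V_1 - 10)/4.7 + (V_1 - 0)/1800 + (V_1 - 0)/16000 = 0
Collecting terms: 0.2134 × V_1 = 2.128  =>  V_1 = 9.971 V
V_th = V_1 - V_2 = 9.971 - 0 = 9.971 V
Step 2 — R_th: zero the source — replace V1 by a short circuit (node 2 merges into node 0) — and find the resistance seen between A (node 1) and B (node 0).
Reduce the network between node 1 (A) and node 0 (B) by series/parallel combination:
  Rp1 = R1 ‖ R2 ‖ R3 (parallel, all between nodes 0 and 1) = 1/(1/4.7 + 1/1800 + 1/16000) = 4.686 Ω
R_th = 4.686 Ω

Final answer: V_th = 9.971 V, R_th = 4.686 Ω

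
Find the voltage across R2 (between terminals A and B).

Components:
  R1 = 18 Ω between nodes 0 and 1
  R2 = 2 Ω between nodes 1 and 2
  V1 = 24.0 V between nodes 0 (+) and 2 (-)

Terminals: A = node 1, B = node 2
R1 and R2 are in series across V1 (node 0 → node 1 → node 2), and the output A–B is taken across R2, so this is a voltage divider.
Series current: I = V1/(R1 + R2) = 24/(18 + 2) = 24/20 = 1.2 A
V_R2 = I × R2 = V1 × R2/(R1 + R2) = 24 × 2/20 = 2.4 V

Final answer: 2.4 V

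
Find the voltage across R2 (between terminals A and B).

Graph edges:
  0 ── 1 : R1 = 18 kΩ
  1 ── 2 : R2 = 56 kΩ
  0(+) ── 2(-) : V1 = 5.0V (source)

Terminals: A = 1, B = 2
R1 and R2 are in series across V1 (node 0 → node 1 → node 2), and the output A–B is taken across R2, so this is a voltage divider.
Series current: I = V1/(R1 + R2) = 5/(18000 + 56000) = 5/74000 = 0.00006757 A
V_R2 = I × R2 = V1 × R2/(R1 + R2) = 5 × 56000/74000 = 3.784 V

Final answer: 3.784 V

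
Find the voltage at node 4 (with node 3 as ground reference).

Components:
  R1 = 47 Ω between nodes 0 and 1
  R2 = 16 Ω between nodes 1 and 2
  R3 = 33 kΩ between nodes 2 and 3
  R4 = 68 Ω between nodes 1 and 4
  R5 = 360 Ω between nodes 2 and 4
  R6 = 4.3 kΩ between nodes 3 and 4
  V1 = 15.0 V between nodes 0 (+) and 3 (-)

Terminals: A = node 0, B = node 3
Nodal analysis, taking node 3 as the 0 V reference.
Source V1 fixes V_0 = 15 V.
KCL at each unknown node (sum of currents leaving = 0; resistances in Ω):
  Node 1: (V_1 - 15)/47 + (V_1 - V_2)/16 + (V_1 - V_4)/68 = 0
  Node 2: (V_2 - V_1)/16 + (V_2 - 0)/33000 + (V_2 - V_4)/360 = 0
  Node 4: (V_4 - V_1)/68 + (V_4 - V_2)/360 + (V_4 - 0)/4300 = 0
Collecting terms (coefficients in siemens):
  0.09848·V_1 - 0.0625·V_2 - 0.01471·V_4 = 0.3191
  0.06531·V_2 - 0.0625·V_1 - 0.002778·V_4 = 0
  0.01772·V_4 - 0.01471·V_1 - 0.002778·V_2 = 0
Solving these 3 simultaneous equations (Gaussian elimination) gives:
  V_1 = 14.82 V, V_2 = 14.8 V, V_4 = 14.62 V
The requested potential is V_4 = 14.62 V.

Final answer: V_4 = 14.62 V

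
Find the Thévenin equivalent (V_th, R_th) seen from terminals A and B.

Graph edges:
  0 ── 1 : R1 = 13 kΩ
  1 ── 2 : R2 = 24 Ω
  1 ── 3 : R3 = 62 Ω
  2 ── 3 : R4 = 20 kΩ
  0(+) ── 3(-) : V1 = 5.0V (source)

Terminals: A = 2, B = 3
Step 1 — V_th is the open-circuit voltage V_A - V_B (nothing connected across the terminals).
Nodal analysis, taking node 3 as the 0 V reference.
Source V1 fixes V_0 = 5 V.
KCL at each unknown node (sum of currents leaving = 0; resistances in Ω):
  Node 1: (V_1 - 5)/13000 + (V_1 - V_2)/24 + (V_1 - 0)/62 = 0
  Node 2: (V_2 - V_1)/24 + (V_2 - 0)/20000 = 0
Collecting terms (coefficients in siemens):
  0.05787·V_1 - 0.04167·V_2 = 0.0003846
  0.04172·V_2 - 0.04167·V_1 = 0
Determinant D = (0.05787)(0.04172) - (-0.04167)(-0.04167) = 0.0006781
V_1 = [(0.0003846)(0.04172) - (-0.04167)(0)]/D = 0.02366 V
V_2 = [(0.05787)(0) - (0.0003846)(-0.04167)]/D = 0.02363 V
V_th = V_2 - V_3 = 0.02363 - 0 = 0.02363 V
Step 2 — R_th: zero the source — replace V1 by a short circuit (node 3 merges into node 0) — and find the resistance seen between A (node 2) and B (node 0).
Reduce the network between node 2 (A) and node 0 (B) by series/parallel combination:
  Rp1 = R1 ‖ R3 (parallel, both between nodes 0 and 1) = 1/(1/13000 + 1/62) = 61.71 Ω
  Rs1 = R2 + Rp1 (series, joined only at node 1) = 24 + 61.71 = 85.71 Ω
  Rp2 = R4 ‖ Rs1 (parallel, both between nodes 0 and 2) = 1/(1/20000 + 1/85.71) = 85.34 Ω
R_th = 85.34 Ω

Final answer: V_th = 0.02363 V, R_th = 85.34 Ω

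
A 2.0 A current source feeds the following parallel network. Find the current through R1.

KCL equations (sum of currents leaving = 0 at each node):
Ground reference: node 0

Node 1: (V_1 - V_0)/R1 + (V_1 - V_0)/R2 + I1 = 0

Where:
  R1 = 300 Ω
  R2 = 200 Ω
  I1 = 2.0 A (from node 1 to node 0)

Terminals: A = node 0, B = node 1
All resistors sit directly between nodes 0 and 1, so they are in parallel and share one voltage V; the full source current 2 A splits among them.
1/R_par = 1/300 + 1/200 = 0.008333 S  =>  R_par = 120 Ω
V = I × R_par = 2 × 120 = 240 V
I_R1 = V/R1 = 240/300 = 0.8 A

Final answer: 0.8 A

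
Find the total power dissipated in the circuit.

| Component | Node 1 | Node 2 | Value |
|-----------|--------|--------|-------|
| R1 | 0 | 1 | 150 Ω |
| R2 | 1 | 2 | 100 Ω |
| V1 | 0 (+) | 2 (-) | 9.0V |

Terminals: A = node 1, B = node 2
Nodal analysis, taking node 2 as the 0 V reference.
Source V1 fixes V_0 = 9 V.
KCL at each unknown node (sum of currents leaving = 0; resistances in Ω):
  Node 1: (V_1 - 9)/150 + (V_1 - 0)/100 = 0
Collecting terms: 0.01667 × V_1 = 0.06  =>  V_1 = 3.6 V
Power in each resistor, P = (ΔV)²/R:
  P_R1 = (9 - 3.6)²/150 = 0.1944 W
  P_R2 = (3.6 - 0)²/100 = 0.1296 W
P_total = P_R1 + P_R2 = 0.324 W

Final answer: 0.324 W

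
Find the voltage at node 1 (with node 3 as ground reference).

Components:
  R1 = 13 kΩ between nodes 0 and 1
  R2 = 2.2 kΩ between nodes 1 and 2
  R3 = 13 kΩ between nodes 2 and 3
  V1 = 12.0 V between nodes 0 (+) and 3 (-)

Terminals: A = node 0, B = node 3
Nodal analysis, taking node 3 as the 0 V reference.
Source V1 fixes V_0 = 12 V.
KCL at each unknown node (sum of currents leaving = 0; resistances in Ω):
  Node 1: (V_1 - 12)/13000 + (V_1 - V_2)/2200 = 0
  Node 2: (V_2 - V_1)/2200 + (V_2 - 0)/13000 = 0
Collecting terms (coefficients in siemens):
  0.0005315·V_1 - 0.0004545·V_2 = 0.0009231
  0.0005315·V_2 - 0.0004545·V_1 = 0
Determinant D = (0.0005315)(0.0005315) - (-0.0004545)(-0.0004545) = 0.00000007585
V_1 = [(0.0009231)(0.0005315) - (-0.0004545)(0)]/D = 6.468 V
V_2 = [(0.0005315)(0) - (0.0009231)(-0.0004545)]/D = 5.532 V
The requested potential is V_1 = 6.468 V.

Final answer: V_1 = 6.468 V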